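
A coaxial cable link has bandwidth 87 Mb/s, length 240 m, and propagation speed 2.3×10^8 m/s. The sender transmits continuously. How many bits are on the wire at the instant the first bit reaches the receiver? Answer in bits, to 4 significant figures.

Propagation delay = 240 / 2.3e+08 = 1.04348e-06 s.
BDP = R × t_prop = 87000000 × 1.04348e-06 = 90.7826 bits.

90.78 bits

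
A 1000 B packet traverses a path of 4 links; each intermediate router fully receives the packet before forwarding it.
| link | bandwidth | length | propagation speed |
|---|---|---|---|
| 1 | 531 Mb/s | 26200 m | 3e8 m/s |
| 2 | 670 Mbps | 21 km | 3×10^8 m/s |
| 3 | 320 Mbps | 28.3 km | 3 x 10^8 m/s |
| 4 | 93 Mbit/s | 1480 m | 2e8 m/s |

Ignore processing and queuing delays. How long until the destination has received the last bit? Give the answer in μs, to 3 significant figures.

L = 1000 × 8 = 8000 bits.
Transmission delays (L/R per hop): 15.0659, 11.9403, 25, 86.0215 μs; sum = 138.028 μs.
Propagation delays (d/s per hop): 87.3333, 70, 94.3333, 7.4 μs; sum = 259.067 μs.
End-to-end = 397 μs.

397 μs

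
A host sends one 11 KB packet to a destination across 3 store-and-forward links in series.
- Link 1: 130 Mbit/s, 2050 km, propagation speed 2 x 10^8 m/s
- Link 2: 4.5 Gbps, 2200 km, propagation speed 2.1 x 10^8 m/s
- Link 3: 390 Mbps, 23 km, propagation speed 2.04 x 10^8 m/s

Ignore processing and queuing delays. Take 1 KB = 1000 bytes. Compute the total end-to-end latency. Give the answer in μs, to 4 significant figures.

21760 μs

L = 88000 bits.
Transmission delays (L/R per hop): 676.923, 19.5556, 225.641 μs; sum = 922.12 μs.
Propagation delays (d/s per hop): 10250, 10476.2, 112.745 μs; sum = 20838.9 μs.
End-to-end = 21760 μs.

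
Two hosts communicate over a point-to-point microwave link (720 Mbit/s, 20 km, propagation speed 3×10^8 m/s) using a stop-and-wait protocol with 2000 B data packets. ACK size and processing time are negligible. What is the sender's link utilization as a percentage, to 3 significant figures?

t_tx = L/R = 16000/720000000 = 2.22222e-05 s.
t_prop = 20000/300000000 = 6.66667e-05 s; RTT = 0.000133333 s.
Cycle = t_tx + RTT = 0.000155556 s.
Utilization = t_tx / cycle = 2.22222e-05/0.000155556 = 14.3 %.

14.3 %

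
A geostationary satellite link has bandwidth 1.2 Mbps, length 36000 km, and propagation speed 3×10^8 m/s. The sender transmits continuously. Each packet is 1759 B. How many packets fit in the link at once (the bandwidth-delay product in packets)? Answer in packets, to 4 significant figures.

Propagation delay = 36000000 / 300000000 = 0.12 s.
BDP = R × t_prop = 1200000 × 0.12 = 144000 bits.
In packets of 14072 bits: 10.23 packets.

10.23 packets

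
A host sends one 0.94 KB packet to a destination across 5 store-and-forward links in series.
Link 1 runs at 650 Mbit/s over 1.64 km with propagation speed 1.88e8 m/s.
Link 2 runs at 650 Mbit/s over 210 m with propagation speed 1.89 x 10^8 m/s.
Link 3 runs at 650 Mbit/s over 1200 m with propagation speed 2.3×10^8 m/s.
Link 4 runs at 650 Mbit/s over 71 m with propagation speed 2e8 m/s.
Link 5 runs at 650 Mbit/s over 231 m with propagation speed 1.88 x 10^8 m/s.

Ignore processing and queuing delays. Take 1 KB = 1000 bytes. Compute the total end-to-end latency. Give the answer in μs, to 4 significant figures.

L = 7520 bits.
Transmission delay per hop = L/R = 7520/650000000 = 11.5692 μs; 5 hops → 57.8462 μs.
Propagation delays (d/s per hop): 8.7234, 1.11111, 5.21739, 0.355, 1.22872 μs; sum = 16.6356 μs.
End-to-end = 74.48 μs.

74.48 μs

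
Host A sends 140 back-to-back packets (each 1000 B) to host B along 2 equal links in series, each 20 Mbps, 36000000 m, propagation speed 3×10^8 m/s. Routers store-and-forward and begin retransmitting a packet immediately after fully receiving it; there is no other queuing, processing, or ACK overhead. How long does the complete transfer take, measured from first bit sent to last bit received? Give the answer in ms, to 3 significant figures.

Per-hop transmission t_tx = L/R = 8000/20000000 = 0.4 ms.
Per-hop propagation t_prop = 36000000/300000000 = 120 ms.
Pipeline fill: first packet needs 2·t_tx to clear all hops; remaining 139 packets each add one t_tx.
Total = (2+140-1)·t_tx + 2·t_prop = 141·0.4 + 2·120 = 296 ms.

296 ms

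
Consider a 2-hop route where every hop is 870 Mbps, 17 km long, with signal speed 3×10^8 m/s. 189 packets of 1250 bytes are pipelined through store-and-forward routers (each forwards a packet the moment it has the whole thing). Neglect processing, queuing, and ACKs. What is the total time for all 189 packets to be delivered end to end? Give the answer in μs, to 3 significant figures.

Per-hop transmission t_tx = L/R = 10000/870000000 = 11.4943 μs.
Per-hop propagation t_prop = 17000/300000000 = 56.6667 μs.
Pipeline fill: first packet needs 2·t_tx to clear all hops; remaining 188 packets each add one t_tx.
Total = (2+189-1)·t_tx + 2·t_prop = 190·11.4943 + 2·56.6667 = 2300 μs.

2300 μs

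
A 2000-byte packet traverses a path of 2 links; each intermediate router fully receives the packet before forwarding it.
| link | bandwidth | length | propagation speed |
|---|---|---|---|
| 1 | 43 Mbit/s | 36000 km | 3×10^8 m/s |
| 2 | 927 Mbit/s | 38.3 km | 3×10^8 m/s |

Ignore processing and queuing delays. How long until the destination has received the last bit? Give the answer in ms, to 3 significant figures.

L = 2000 × 8 = 16000 bits.
Transmission delays (L/R per hop): 0.372093, 0.01726 ms; sum = 0.389353 ms.
Propagation delays (d/s per hop): 120, 0.127667 ms; sum = 120.128 ms.
End-to-end = 121 ms.

121 ms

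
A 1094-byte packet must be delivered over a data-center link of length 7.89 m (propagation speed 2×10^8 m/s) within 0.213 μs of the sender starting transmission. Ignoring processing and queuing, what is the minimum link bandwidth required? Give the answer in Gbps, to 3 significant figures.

L = 8752 bits.
Propagation delay = 7.89 / 200000000 = 0.03945 μs.
Transmission budget = 0.213 − 0.03945 = 0.17355 μs.
R ≥ L / t_tx = 8752 bits / 1.7355e-07 s = 50.4 Gbps.

50.4 Gbps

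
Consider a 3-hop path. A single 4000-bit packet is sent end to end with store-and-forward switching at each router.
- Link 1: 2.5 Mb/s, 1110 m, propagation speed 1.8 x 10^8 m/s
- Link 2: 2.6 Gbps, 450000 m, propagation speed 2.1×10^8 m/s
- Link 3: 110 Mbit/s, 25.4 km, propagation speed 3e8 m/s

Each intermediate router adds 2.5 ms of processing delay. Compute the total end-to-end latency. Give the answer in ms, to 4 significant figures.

8.872 ms

Transmission delays (L/R per hop): 1.6, 0.00153846, 0.0363636 ms; sum = 1.6379 ms.
Propagation delays (d/s per hop): 0.00616667, 2.14286, 0.0846667 ms; sum = 2.23369 ms.
Processing at 2 router(s): 2 × 2.5 ms = 5 ms.
End-to-end = 8.872 ms.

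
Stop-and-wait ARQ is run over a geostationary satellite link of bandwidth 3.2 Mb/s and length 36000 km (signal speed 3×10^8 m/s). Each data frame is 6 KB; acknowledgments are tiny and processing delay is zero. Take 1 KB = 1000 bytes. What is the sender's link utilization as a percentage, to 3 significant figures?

t_tx = L/R = 48000/3200000 = 0.015 s.
t_prop = 36000000/300000000 = 0.12 s; RTT = 0.24 s.
Cycle = t_tx + RTT = 0.255 s.
Utilization = t_tx / cycle = 0.015/0.255 = 5.88 %.

5.88 %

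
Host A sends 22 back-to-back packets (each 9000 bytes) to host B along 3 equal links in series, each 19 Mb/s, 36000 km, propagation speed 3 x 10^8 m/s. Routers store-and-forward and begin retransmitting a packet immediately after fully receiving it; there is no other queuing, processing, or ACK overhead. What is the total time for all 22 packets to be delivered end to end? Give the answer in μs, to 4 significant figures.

Per-hop transmission t_tx = L/R = 72000/19000000 = 3789.47 μs.
Per-hop propagation t_prop = 36000000/300000000 = 120000 μs.
Pipeline fill: first packet needs 3·t_tx to clear all hops; remaining 21 packets each add one t_tx.
Total = (3+22-1)·t_tx + 3·t_prop = 24·3789.47 + 3·120000 = 450900 μs.

450900 μs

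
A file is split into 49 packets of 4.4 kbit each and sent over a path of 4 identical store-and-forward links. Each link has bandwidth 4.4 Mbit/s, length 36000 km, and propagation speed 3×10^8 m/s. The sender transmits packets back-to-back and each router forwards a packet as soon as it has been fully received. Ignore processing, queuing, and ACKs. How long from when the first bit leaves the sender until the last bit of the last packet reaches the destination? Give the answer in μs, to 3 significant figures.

Per-hop transmission t_tx = L/R = 4400/4400000 = 1000 μs.
Per-hop propagation t_prop = 36000000/300000000 = 120000 μs.
Pipeline fill: first packet needs 4·t_tx to clear all hops; remaining 48 packets each add one t_tx.
Total = (4+49-1)·t_tx + 4·t_prop = 52·1000 + 4·120000 = 532000 μs.

532000 μs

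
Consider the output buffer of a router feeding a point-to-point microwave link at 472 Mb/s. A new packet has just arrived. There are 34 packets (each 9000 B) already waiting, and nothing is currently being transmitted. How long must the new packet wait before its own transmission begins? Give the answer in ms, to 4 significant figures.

Each queued packet: L/R = 72000/472000000 = 0.152542 ms.
34 queued → 5.18644 ms.
Queuing delay = 5.186 ms.

5.186 ms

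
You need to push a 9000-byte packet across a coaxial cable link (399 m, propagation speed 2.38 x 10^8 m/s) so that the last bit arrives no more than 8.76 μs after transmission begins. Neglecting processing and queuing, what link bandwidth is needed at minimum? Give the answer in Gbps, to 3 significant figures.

L = 72000 bits.
Propagation delay = 399 / 238000000 = 1.67647 μs.
Transmission budget = 8.76 − 1.67647 = 7.08353 μs.
R ≥ L / t_tx = 72000 bits / 7.08353e-06 s = 10.2 Gbps.

10.2 Gbps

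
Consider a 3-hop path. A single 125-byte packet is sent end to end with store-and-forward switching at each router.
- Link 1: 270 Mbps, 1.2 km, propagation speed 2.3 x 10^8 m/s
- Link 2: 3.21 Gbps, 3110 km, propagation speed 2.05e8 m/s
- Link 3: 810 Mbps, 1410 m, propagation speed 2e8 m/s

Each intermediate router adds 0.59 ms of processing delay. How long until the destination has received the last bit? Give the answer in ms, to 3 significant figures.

16.4 ms

L = 125 × 8 = 1000 bits.
Transmission delays (L/R per hop): 0.0037037, 0.000311526, 0.00123457 ms; sum = 0.0052498 ms.
Propagation delays (d/s per hop): 0.00521739, 15.1707, 0.00705 ms; sum = 15.183 ms.
Processing at 2 router(s): 2 × 0.59 ms = 1.18 ms.
End-to-end = 16.4 ms.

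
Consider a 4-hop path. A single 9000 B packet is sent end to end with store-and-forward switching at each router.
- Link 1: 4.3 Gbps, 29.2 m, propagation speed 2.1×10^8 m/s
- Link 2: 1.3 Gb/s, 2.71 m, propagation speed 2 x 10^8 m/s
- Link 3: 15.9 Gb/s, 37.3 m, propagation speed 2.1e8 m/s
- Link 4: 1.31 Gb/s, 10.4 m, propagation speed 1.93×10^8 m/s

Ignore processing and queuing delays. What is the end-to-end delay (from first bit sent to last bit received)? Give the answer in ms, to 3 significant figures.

L = 9000 × 8 = 72000 bits.
Transmission delays (L/R per hop): 0.0167442, 0.0553846, 0.0045283, 0.0549618 ms; sum = 0.131619 ms.
Propagation delays (d/s per hop): 0.000139048, 1.355e-05, 0.000177619, 5.3886e-05 ms; sum = 0.000384103 ms.
End-to-end = 0.132 ms.

0.132 ms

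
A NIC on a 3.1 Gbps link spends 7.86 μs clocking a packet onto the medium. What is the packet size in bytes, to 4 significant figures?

3046 bytes

L = R × t_tx = 3100000000 b/s × 7.86e-06 s = 24366 bits.
In bytes: 24366 / 8 = 3046 bytes.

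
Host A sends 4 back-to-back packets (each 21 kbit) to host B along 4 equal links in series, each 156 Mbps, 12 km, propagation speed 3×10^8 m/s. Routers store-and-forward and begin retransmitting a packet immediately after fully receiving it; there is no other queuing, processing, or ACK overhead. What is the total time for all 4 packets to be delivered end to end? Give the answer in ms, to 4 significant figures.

Per-hop transmission t_tx = L/R = 21000/156000000 = 0.134615 ms.
Per-hop propagation t_prop = 12000/300000000 = 0.04 ms.
Pipeline fill: first packet needs 4·t_tx to clear all hops; remaining 3 packets each add one t_tx.
Total = (4+4-1)·t_tx + 4·t_prop = 7·0.134615 + 4·0.04 = 1.102 ms.

1.102 ms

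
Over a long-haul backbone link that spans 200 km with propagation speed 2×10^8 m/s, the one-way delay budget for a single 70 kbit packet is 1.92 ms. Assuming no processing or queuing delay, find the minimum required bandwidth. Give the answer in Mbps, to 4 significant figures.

76.09 Mbps

Propagation delay = 200000 / 200000000 = 1 ms.
Transmission budget = 1.92 − 1 = 0.92 ms.
R ≥ L / t_tx = 70000 bits / 0.00092 s = 76.09 Mbps.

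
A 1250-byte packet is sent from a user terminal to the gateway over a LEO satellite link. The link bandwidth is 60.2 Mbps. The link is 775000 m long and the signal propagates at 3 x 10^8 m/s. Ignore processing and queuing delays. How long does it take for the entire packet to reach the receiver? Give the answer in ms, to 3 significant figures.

2.75 ms

L = 1250 × 8 = 10000 bits.
Transmission delay = L/R = 10000 / 60200000 = 0.166113 ms.
Propagation delay = d/s = 775000 m / 300000000 m/s = 2.58333 ms.
Total = 2.75 ms.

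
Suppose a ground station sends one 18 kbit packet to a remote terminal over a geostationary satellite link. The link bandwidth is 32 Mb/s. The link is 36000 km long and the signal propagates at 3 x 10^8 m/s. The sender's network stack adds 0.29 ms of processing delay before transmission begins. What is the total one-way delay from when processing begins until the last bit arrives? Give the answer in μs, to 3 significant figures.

L = 18000 bits.
Transmission delay = L/R = 18000 / 32000000 = 562.5 μs.
Propagation delay = d/s = 36000000 m / 300000000 m/s = 120000 μs.
Plus processing delay 0.29 ms = 290 μs.
Total = 121000 μs.

121000 μs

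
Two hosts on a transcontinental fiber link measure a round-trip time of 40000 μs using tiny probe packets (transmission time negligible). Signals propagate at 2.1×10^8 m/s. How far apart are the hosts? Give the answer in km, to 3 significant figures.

One-way propagation = RTT/2 = 20000 μs.
d = s × t = 210000000 × 0.02 = 4200 km.

4200 km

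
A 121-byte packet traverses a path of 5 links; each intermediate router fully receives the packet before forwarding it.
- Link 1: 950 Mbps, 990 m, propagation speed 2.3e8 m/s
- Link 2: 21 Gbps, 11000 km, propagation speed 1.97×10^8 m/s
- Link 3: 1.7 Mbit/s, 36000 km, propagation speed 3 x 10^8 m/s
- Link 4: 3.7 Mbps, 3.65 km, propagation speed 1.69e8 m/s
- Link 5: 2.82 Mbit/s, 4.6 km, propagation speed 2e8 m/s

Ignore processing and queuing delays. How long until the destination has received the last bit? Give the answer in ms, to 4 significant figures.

177.1 ms

L = 121 × 8 = 968 bits.
Transmission delays (L/R per hop): 0.00101895, 4.60952e-05, 0.569412, 0.261622, 0.343262 ms; sum = 1.17536 ms.
Propagation delays (d/s per hop): 0.00430435, 55.8376, 120, 0.0215976, 0.023 ms; sum = 175.886 ms.
End-to-end = 177.1 ms.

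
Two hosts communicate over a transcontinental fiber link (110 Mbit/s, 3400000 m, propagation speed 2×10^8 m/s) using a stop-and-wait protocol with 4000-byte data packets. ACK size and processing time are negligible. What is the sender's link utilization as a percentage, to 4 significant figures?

t_tx = L/R = 32000/110000000 = 0.000290909 s.
t_prop = 3400000/200000000 = 0.017 s; RTT = 0.034 s.
Cycle = t_tx + RTT = 0.0342909 s.
Utilization = t_tx / cycle = 0.000290909/0.0342909 = 0.8484 %.

0.8484 %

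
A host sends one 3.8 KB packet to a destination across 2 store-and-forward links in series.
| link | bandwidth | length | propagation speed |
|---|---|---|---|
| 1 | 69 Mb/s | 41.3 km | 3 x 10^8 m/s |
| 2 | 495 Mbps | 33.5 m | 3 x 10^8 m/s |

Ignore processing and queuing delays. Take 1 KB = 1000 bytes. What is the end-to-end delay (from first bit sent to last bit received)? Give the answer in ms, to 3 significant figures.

0.640 ms

L = 30400 bits.
Transmission delays (L/R per hop): 0.44058, 0.0614141 ms; sum = 0.501994 ms.
Propagation delays (d/s per hop): 0.137667, 0.000111667 ms; sum = 0.137778 ms.
End-to-end = 0.640 ms.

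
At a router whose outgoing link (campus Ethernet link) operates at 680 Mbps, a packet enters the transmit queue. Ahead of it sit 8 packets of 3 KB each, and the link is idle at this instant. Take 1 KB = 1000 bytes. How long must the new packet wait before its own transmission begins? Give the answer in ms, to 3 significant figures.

Each queued packet: L/R = 24000/680000000 = 0.0352941 ms.
8 queued → 0.282353 ms.
Queuing delay = 0.282 ms.

0.282 ms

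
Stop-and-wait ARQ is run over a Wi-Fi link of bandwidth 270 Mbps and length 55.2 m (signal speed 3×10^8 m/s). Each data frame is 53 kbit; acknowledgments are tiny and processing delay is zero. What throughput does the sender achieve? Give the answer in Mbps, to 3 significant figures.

269 Mbps

t_tx = L/R = 53000/270000000 = 0.000196296 s.
t_prop = 55.2/300000000 = 1.84e-07 s; RTT = 3.68e-07 s.
Cycle = t_tx + RTT = 0.000196664 s.
Throughput = L / cycle = 53000 / 0.000196664 = 269 Mbps.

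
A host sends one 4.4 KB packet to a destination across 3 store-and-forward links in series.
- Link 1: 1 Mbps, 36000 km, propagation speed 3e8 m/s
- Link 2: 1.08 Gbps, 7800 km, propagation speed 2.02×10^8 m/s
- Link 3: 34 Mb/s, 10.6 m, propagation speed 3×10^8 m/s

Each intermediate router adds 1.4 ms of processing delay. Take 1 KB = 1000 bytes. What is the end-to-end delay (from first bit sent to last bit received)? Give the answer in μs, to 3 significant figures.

L = 35200 bits.
Transmission delays (L/R per hop): 35200, 32.5926, 1035.29 μs; sum = 36267.9 μs.
Propagation delays (d/s per hop): 120000, 38613.9, 0.0353333 μs; sum = 158614 μs.
Processing at 2 router(s): 2 × 1.4 ms = 2800 μs.
End-to-end = 198000 μs.

198000 μs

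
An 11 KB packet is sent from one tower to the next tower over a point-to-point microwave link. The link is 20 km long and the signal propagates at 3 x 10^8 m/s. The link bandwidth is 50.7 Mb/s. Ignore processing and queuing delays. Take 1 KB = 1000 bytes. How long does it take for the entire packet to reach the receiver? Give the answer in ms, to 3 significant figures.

1.80 ms

L = 88000 bits.
Transmission delay = L/R = 88000 / 50700000 = 1.7357 ms.
Propagation delay = d/s = 20000 m / 300000000 m/s = 0.0666667 ms.
Total = 1.80 ms.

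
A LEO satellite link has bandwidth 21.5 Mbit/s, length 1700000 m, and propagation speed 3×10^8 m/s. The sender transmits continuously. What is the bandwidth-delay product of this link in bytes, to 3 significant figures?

Propagation delay = 1700000 / 300000000 = 0.00566667 s.
BDP = R × t_prop = 21500000 × 0.00566667 = 121833 bits.
In bytes: 121833/8 = 15200 bytes.

15200 bytes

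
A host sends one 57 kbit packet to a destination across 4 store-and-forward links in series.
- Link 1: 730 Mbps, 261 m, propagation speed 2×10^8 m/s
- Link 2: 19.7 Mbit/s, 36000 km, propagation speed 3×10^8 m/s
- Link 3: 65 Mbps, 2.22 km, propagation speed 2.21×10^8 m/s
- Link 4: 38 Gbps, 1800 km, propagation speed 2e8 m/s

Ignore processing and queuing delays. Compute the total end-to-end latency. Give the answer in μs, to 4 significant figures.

L = 57000 bits.
Transmission delays (L/R per hop): 78.0822, 2893.4, 876.923, 1.5 μs; sum = 3849.91 μs.
Propagation delays (d/s per hop): 1.305, 120000, 10.0452, 9000 μs; sum = 129011 μs.
End-to-end = 132900 μs.

132900 μs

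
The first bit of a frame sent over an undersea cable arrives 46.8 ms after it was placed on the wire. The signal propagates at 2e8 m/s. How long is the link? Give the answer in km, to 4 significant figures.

d = s × t_prop = 200000000 × 0.0468 = 9360 km.

9360 km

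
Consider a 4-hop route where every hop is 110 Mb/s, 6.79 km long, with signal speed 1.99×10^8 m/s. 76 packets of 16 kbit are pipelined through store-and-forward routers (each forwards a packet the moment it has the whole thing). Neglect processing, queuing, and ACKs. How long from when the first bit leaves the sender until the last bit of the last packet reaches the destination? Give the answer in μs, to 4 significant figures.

Per-hop transmission t_tx = L/R = 16000/110000000 = 145.455 μs.
Per-hop propagation t_prop = 6790/199000000 = 34.1206 μs.
Pipeline fill: first packet needs 4·t_tx to clear all hops; remaining 75 packets each add one t_tx.
Total = (4+76-1)·t_tx + 4·t_prop = 79·145.455 + 4·34.1206 = 11630 μs.

11630 μs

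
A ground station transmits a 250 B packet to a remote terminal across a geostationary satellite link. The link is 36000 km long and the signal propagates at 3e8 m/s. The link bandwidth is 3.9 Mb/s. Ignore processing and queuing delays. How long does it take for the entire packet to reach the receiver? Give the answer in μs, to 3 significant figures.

121000 μs

L = 250 × 8 = 2000 bits.
Transmission delay = L/R = 2000 / 3900000 = 512.821 μs.
Propagation delay = d/s = 36000000 m / 300000000 m/s = 120000 μs.
Total = 121000 μs.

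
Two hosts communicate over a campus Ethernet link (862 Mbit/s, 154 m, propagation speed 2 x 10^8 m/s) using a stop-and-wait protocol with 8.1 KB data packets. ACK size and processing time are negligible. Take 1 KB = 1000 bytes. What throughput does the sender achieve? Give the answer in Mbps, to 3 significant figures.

t_tx = L/R = 64800/862000000 = 7.5174e-05 s.
t_prop = 154/200000000 = 7.7e-07 s; RTT = 1.54e-06 s.
Cycle = t_tx + RTT = 7.6714e-05 s.
Throughput = L / cycle = 64800 / 7.6714e-05 = 845 Mbps.

845 Mbps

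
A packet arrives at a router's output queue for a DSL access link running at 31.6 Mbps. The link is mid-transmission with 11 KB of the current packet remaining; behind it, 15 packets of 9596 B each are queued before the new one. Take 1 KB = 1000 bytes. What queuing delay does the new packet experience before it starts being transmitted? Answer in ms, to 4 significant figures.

39.23 ms

Each queued packet: L/R = 76768/31600000 = 2.42937 ms.
15 queued → 36.4405 ms.
Plus remaining 88000 bits of current packet: 2.78481 ms.
Queuing delay = 39.23 ms.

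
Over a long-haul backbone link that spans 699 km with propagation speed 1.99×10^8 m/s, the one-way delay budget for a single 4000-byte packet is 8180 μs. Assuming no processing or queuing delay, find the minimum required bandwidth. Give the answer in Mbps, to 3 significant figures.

6.86 Mbps

L = 32000 bits.
Propagation delay = 699000 / 199000000 = 3512.56 μs.
Transmission budget = 8180 − 3512.56 = 4667.44 μs.
R ≥ L / t_tx = 32000 bits / 0.00466744 s = 6.86 Mbps.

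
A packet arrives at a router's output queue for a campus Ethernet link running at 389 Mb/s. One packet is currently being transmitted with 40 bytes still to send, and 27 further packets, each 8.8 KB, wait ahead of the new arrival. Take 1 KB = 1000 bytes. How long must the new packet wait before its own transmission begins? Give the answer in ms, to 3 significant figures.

4.89 ms

Each queued packet: L/R = 70400/389000000 = 0.180977 ms.
27 queued → 4.88638 ms.
Plus remaining 320 bits of current packet: 0.000822622 ms.
Queuing delay = 4.89 ms.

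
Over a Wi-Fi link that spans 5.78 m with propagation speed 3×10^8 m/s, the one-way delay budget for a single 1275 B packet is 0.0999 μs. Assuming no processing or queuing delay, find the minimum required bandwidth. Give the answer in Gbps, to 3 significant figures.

126 Gbps

L = 10200 bits.
Propagation delay = 5.78 / 300000000 = 0.0192667 μs.
Transmission budget = 0.0999 − 0.0192667 = 0.0806333 μs.
R ≥ L / t_tx = 10200 bits / 8.06333e-08 s = 126 Gbps.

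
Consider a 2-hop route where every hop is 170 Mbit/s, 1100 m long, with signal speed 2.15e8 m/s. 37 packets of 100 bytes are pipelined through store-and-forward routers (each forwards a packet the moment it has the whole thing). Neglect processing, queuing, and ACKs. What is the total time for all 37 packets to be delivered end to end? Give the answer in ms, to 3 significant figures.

0.189 ms

Per-hop transmission t_tx = L/R = 800/170000000 = 0.00470588 ms.
Per-hop propagation t_prop = 1100/215000000 = 0.00511628 ms.
Pipeline fill: first packet needs 2·t_tx to clear all hops; remaining 36 packets each add one t_tx.
Total = (2+37-1)·t_tx + 2·t_prop = 38·0.00470588 + 2·0.00511628 = 0.189 ms.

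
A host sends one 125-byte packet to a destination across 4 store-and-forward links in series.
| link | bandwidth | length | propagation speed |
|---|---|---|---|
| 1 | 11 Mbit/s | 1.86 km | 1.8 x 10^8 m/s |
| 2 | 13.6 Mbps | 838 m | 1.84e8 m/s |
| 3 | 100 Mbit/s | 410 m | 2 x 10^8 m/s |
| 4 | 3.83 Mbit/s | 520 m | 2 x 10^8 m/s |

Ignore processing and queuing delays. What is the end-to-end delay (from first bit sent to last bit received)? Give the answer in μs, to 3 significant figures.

455 μs

L = 125 × 8 = 1000 bits.
Transmission delays (L/R per hop): 90.9091, 73.5294, 10, 261.097 μs; sum = 435.535 μs.
Propagation delays (d/s per hop): 10.3333, 4.55435, 2.05, 2.6 μs; sum = 19.5377 μs.
End-to-end = 455 μs.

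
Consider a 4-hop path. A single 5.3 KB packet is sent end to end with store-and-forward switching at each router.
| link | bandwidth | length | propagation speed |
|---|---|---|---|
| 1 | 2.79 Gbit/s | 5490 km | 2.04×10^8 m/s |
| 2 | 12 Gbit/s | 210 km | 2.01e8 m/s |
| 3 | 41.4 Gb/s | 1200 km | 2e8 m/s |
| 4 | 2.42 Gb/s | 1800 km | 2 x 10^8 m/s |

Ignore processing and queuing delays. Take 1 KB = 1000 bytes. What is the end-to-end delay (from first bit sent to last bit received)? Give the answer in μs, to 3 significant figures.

L = 42400 bits.
Transmission delays (L/R per hop): 15.1971, 3.53333, 1.02415, 17.5207 μs; sum = 37.2753 μs.
Propagation delays (d/s per hop): 26911.8, 1044.78, 6000, 9000 μs; sum = 42956.5 μs.
End-to-end = 43000 μs.

43000 μs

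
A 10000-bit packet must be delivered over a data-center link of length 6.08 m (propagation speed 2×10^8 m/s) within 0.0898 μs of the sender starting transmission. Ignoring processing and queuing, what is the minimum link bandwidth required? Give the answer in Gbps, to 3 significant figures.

Propagation delay = 6.08 / 200000000 = 0.0304 μs.
Transmission budget = 0.0898 − 0.0304 = 0.0594 μs.
R ≥ L / t_tx = 10000 bits / 5.94e-08 s = 168 Gbps.

168 Gbps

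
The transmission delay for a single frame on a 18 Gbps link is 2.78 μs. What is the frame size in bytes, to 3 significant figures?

6260 bytes

L = R × t_tx = 18000000000 b/s × 2.78e-06 s = 50040 bits.
In bytes: 50040 / 8 = 6260 bytes.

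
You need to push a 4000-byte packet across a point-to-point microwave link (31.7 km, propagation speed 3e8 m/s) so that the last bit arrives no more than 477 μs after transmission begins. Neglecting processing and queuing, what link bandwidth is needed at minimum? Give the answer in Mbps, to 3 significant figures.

86.2 Mbps

L = 32000 bits.
Propagation delay = 31700 / 300000000 = 105.667 μs.
Transmission budget = 477 − 105.667 = 371.333 μs.
R ≥ L / t_tx = 32000 bits / 0.000371333 s = 86.2 Mbps.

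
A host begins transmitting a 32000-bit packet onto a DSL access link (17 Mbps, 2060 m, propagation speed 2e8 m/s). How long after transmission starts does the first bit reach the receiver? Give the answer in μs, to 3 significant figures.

10.3 μs

First bit experiences only propagation delay: d/s = 2060/200000000 = 10.3 μs.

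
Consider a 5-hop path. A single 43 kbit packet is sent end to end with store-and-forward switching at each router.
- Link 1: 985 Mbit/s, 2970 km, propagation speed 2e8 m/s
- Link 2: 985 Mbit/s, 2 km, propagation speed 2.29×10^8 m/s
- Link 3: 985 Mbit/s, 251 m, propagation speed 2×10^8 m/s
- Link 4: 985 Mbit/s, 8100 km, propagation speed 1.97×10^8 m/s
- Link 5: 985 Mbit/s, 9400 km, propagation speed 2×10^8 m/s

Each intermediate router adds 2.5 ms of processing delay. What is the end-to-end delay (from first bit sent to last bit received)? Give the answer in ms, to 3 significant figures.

113 ms

L = 43000 bits.
Transmission delay per hop = L/R = 43000/985000000 = 0.0436548 ms; 5 hops → 0.218274 ms.
Propagation delays (d/s per hop): 14.85, 0.00873362, 0.001255, 41.1168, 47 ms; sum = 102.977 ms.
Processing at 4 router(s): 4 × 2.5 ms = 10 ms.
End-to-end = 113 ms.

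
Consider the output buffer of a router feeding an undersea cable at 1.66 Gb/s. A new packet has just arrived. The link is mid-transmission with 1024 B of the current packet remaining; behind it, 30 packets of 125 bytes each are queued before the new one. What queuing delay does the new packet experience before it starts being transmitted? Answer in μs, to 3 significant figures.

Each queued packet: L/R = 1000/1660000000 = 0.60241 μs.
30 queued → 18.0723 μs.
Plus remaining 8192 bits of current packet: 4.93494 μs.
Queuing delay = 23.0 μs.

23.0 μs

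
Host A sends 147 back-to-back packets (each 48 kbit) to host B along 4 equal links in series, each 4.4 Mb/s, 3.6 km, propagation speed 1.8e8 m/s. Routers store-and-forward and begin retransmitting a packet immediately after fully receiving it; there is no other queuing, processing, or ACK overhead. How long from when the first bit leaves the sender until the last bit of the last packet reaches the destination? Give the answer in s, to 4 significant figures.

1.636 s

Per-hop transmission t_tx = L/R = 48000/4400000 = 0.0109091 s.
Per-hop propagation t_prop = 3600/180000000 = 2e-05 s.
Pipeline fill: first packet needs 4·t_tx to clear all hops; remaining 146 packets each add one t_tx.
Total = (4+147-1)·t_tx + 4·t_prop = 150·0.0109091 + 4·2e-05 = 1.636 s.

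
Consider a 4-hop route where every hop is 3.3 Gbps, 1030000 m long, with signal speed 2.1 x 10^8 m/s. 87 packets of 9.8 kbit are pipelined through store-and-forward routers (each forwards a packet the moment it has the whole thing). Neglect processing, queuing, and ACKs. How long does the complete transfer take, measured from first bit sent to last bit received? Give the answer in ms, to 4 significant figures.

19.89 ms

Per-hop transmission t_tx = L/R = 9800/3300000000 = 0.0029697 ms.
Per-hop propagation t_prop = 1030000/210000000 = 4.90476 ms.
Pipeline fill: first packet needs 4·t_tx to clear all hops; remaining 86 packets each add one t_tx.
Total = (4+87-1)·t_tx + 4·t_prop = 90·0.0029697 + 4·4.90476 = 19.89 ms.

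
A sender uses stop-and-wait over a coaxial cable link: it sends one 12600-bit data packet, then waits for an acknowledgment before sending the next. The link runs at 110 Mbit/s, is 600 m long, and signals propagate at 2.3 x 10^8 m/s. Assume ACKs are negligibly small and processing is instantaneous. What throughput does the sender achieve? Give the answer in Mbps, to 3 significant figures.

105 Mbps

t_tx = L/R = 12600/110000000 = 0.000114545 s.
t_prop = 600/2.3e+08 = 2.6087e-06 s; RTT = 5.21739e-06 s.
Cycle = t_tx + RTT = 0.000119763 s.
Throughput = L / cycle = 12600 / 0.000119763 = 105 Mbps.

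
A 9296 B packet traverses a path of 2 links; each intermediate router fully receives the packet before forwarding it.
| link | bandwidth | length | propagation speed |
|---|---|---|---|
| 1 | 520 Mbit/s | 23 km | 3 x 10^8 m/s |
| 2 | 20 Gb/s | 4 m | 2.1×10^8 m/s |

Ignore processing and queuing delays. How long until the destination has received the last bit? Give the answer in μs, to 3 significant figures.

223 μs

L = 9296 × 8 = 74368 bits.
Transmission delays (L/R per hop): 143.015, 3.7184 μs; sum = 146.734 μs.
Propagation delays (d/s per hop): 76.6667, 0.0190476 μs; sum = 76.6857 μs.
End-to-end = 223 μs.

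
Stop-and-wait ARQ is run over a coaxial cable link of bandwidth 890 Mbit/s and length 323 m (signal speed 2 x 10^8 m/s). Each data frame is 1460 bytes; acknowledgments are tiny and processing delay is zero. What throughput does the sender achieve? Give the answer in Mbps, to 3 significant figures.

t_tx = L/R = 11680/890000000 = 1.31236e-05 s.
t_prop = 323/200000000 = 1.615e-06 s; RTT = 3.23e-06 s.
Cycle = t_tx + RTT = 1.63536e-05 s.
Throughput = L / cycle = 11680 / 1.63536e-05 = 714 Mbps.

714 Mbps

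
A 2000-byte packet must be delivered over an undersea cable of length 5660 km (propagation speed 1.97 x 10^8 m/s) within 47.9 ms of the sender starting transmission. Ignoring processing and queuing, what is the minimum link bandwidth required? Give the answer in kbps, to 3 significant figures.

835 kbps

L = 16000 bits.
Propagation delay = 5660000 / 197000000 = 28.731 ms.
Transmission budget = 47.9 − 28.731 = 19.169 ms.
R ≥ L / t_tx = 16000 bits / 0.019169 s = 835 kbps.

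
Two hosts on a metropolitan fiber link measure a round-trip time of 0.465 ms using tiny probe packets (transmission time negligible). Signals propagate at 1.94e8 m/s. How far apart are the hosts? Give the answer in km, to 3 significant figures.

45.1 km

One-way propagation = RTT/2 = 0.2325 ms.
d = s × t = 194000000 × 0.0002325 = 45.1 km.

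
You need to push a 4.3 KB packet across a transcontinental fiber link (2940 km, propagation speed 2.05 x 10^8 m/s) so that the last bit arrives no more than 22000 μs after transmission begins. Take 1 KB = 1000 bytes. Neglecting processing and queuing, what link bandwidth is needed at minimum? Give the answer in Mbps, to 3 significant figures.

L = 34400 bits.
Propagation delay = 2940000 / 2.05e+08 = 14341.5 μs.
Transmission budget = 22000 − 14341.5 = 7658.54 μs.
R ≥ L / t_tx = 34400 bits / 0.00765854 s = 4.49 Mbps.

4.49 Mbps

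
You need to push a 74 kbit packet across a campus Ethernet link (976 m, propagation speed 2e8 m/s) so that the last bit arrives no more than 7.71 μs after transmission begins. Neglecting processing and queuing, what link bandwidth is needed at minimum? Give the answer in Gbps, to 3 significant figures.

Propagation delay = 976 / 200000000 = 4.88 μs.
Transmission budget = 7.71 − 4.88 = 2.83 μs.
R ≥ L / t_tx = 74000 bits / 2.83e-06 s = 26.1 Gbps.

26.1 Gbps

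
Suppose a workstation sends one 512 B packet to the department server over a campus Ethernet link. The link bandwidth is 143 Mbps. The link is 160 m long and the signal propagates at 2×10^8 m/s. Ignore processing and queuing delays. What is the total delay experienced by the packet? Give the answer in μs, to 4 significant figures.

L = 512 × 8 = 4096 bits.
Transmission delay = L/R = 4096 / 143000000 = 28.6434 μs.
Propagation delay = d/s = 160 m / 200000000 m/s = 0.8 μs.
Total = 29.44 μs.

29.44 μs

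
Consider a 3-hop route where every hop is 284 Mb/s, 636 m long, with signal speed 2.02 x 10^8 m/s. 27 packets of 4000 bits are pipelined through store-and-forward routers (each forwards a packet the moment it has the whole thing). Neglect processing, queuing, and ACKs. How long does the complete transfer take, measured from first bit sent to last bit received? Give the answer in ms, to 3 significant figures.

Per-hop transmission t_tx = L/R = 4000/284000000 = 0.0140845 ms.
Per-hop propagation t_prop = 636/202000000 = 0.00314851 ms.
Pipeline fill: first packet needs 3·t_tx to clear all hops; remaining 26 packets each add one t_tx.
Total = (3+27-1)·t_tx + 3·t_prop = 29·0.0140845 + 3·0.00314851 = 0.418 ms.

0.418 ms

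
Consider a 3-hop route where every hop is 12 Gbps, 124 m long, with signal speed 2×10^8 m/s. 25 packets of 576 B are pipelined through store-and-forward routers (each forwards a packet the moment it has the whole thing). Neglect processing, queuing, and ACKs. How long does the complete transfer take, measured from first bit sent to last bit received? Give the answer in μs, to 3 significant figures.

Per-hop transmission t_tx = L/R = 4608/12000000000 = 0.384 μs.
Per-hop propagation t_prop = 124/200000000 = 0.62 μs.
Pipeline fill: first packet needs 3·t_tx to clear all hops; remaining 24 packets each add one t_tx.
Total = (3+25-1)·t_tx + 3·t_prop = 27·0.384 + 3·0.62 = 12.2 μs.

12.2 μs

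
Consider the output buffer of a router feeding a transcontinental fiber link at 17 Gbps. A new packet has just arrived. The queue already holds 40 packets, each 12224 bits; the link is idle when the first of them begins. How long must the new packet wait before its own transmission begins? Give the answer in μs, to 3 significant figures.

28.8 μs

Each queued packet: L/R = 12224/17000000000 = 0.719059 μs.
40 queued → 28.7624 μs.
Queuing delay = 28.8 μs.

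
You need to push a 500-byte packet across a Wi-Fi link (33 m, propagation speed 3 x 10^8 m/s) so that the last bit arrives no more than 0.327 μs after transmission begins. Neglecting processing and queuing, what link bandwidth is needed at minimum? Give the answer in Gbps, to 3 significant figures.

18.4 Gbps

L = 4000 bits.
Propagation delay = 33 / 300000000 = 0.11 μs.
Transmission budget = 0.327 − 0.11 = 0.217 μs.
R ≥ L / t_tx = 4000 bits / 2.17e-07 s = 18.4 Gbps.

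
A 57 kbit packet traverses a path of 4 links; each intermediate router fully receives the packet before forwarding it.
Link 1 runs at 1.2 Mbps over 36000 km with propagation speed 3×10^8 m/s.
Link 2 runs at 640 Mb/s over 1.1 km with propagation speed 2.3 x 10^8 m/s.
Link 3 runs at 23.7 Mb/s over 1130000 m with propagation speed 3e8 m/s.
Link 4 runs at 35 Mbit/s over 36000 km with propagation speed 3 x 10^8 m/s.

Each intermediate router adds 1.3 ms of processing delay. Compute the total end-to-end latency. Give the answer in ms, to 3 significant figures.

299 ms

L = 57000 bits.
Transmission delays (L/R per hop): 47.5, 0.0890625, 2.40506, 1.62857 ms; sum = 51.6227 ms.
Propagation delays (d/s per hop): 120, 0.00478261, 3.76667, 120 ms; sum = 243.771 ms.
Processing at 3 router(s): 3 × 1.3 ms = 3.9 ms.
End-to-end = 299 ms.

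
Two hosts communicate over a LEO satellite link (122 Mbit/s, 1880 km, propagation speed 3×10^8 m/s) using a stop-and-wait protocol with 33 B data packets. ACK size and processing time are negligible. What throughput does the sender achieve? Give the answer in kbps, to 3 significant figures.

21.1 kbps

t_tx = L/R = 264/122000000 = 2.16393e-06 s.
t_prop = 1880000/300000000 = 0.00626667 s; RTT = 0.0125333 s.
Cycle = t_tx + RTT = 0.0125355 s.
Throughput = L / cycle = 264 / 0.0125355 = 21.1 kbps.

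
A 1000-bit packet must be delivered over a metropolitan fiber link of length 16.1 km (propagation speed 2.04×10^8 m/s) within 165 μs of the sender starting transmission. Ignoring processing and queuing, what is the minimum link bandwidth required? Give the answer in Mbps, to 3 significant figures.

Propagation delay = 16100 / 204000000 = 78.9216 μs.
Transmission budget = 165 − 78.9216 = 86.0784 μs.
R ≥ L / t_tx = 1000 bits / 8.60784e-05 s = 11.6 Mbps.

11.6 Mbps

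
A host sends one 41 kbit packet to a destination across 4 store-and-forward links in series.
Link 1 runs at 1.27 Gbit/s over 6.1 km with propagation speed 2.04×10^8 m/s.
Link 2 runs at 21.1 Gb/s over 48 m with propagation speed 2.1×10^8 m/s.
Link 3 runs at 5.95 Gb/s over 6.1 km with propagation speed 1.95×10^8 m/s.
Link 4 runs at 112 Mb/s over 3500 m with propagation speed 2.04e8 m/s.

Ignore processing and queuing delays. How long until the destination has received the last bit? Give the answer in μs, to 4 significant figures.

485.8 μs

L = 41000 bits.
Transmission delays (L/R per hop): 32.2835, 1.94313, 6.89076, 366.071 μs; sum = 407.189 μs.
Propagation delays (d/s per hop): 29.902, 0.228571, 31.2821, 17.1569 μs; sum = 78.5694 μs.
End-to-end = 485.8 μs.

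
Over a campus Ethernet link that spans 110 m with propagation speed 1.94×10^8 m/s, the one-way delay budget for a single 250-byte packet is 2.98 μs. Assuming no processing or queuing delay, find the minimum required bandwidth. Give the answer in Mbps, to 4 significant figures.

L = 2000 bits.
Propagation delay = 110 / 194000000 = 0.56701 μs.
Transmission budget = 2.98 − 0.56701 = 2.41299 μs.
R ≥ L / t_tx = 2000 bits / 2.41299e-06 s = 828.8 Mbps.

828.8 Mbps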